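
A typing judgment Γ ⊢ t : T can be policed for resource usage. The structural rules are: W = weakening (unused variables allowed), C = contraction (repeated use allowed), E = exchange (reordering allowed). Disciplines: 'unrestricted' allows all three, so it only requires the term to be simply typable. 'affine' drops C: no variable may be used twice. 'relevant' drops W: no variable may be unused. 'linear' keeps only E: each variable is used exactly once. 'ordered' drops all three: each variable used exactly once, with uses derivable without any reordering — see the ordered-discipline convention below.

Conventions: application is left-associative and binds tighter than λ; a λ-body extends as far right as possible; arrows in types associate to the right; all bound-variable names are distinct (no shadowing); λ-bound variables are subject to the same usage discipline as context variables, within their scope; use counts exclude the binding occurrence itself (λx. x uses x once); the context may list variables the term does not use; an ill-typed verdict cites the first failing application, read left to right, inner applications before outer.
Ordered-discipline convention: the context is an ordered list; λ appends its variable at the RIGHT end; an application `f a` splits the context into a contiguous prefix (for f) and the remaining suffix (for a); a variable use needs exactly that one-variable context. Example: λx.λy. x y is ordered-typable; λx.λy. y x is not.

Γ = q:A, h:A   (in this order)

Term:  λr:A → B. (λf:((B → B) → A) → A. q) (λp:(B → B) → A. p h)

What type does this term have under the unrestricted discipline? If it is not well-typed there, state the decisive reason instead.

not well-typed under unrestricted — fails simple typing
usage: q: 1×, h: 1×, r (λ-bound): 0×, f (λ-bound): 0×, p (λ-bound): 1×
uses in reading order: q, p, h
typing: ill-typed: argument of type A where B → B is required
summary: ordered ✗, linear ✗, affine ✗, relevant ✗, unrestricted ✗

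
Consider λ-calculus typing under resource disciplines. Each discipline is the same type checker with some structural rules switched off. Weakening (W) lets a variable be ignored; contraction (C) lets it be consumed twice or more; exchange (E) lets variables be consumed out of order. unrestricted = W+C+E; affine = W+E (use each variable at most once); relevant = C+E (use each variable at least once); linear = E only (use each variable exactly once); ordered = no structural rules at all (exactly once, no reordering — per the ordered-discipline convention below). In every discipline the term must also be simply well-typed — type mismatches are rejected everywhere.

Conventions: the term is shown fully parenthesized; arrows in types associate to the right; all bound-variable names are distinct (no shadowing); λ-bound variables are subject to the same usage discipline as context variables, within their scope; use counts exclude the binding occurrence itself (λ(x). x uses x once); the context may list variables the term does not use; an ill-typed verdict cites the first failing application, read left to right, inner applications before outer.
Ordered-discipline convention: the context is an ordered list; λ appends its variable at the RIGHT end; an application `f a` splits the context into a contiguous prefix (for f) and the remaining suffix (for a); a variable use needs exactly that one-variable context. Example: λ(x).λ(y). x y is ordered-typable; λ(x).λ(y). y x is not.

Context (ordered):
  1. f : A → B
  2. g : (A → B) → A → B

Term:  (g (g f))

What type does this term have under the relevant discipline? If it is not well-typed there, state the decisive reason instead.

term : A → B
counts: f=1, g=2
order of uses: g, g, f
typing: well-typed — term : A → B
per-discipline verdicts: ordered ✗, linear ✗, affine ✗, relevant ✓, unrestricted ✓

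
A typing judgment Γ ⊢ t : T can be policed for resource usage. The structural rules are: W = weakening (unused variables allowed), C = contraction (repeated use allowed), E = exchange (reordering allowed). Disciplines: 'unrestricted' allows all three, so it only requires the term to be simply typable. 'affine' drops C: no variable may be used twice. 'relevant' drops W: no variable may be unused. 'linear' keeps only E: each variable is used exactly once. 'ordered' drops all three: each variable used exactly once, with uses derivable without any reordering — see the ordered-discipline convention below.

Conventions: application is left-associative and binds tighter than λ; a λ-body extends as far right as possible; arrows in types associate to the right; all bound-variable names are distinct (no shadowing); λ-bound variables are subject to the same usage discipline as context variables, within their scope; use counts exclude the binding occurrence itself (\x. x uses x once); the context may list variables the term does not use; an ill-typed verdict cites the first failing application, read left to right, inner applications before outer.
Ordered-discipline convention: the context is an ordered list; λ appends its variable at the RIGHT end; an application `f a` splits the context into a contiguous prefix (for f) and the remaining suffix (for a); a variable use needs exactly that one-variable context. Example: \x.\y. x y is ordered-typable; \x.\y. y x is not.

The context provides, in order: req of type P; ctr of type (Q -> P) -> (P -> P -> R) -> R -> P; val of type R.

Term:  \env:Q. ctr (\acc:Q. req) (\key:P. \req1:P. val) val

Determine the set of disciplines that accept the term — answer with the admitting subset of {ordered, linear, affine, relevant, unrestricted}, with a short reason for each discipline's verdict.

admitted by: unrestricted
use counts: req=1; ctr=1; val=2; env (λ-bound)=0; acc (λ-bound)=0; key (λ-bound)=0; req1 (λ-bound)=0
order of uses: ctr, req, val, val
typing: the term checks, with type Q -> P
ordered: ✗, uses contraction: val ×2; unused: env, acc, key, req1 — weakening required
linear: ✗, uses contraction: val ×2; unused: env, acc, key, req1 — weakening required
affine: ✗, uses contraction: val ×2
relevant: ✗, unused: env, acc, key, req1 — weakening required
unrestricted: ✓, typability at Q -> P is all that's needed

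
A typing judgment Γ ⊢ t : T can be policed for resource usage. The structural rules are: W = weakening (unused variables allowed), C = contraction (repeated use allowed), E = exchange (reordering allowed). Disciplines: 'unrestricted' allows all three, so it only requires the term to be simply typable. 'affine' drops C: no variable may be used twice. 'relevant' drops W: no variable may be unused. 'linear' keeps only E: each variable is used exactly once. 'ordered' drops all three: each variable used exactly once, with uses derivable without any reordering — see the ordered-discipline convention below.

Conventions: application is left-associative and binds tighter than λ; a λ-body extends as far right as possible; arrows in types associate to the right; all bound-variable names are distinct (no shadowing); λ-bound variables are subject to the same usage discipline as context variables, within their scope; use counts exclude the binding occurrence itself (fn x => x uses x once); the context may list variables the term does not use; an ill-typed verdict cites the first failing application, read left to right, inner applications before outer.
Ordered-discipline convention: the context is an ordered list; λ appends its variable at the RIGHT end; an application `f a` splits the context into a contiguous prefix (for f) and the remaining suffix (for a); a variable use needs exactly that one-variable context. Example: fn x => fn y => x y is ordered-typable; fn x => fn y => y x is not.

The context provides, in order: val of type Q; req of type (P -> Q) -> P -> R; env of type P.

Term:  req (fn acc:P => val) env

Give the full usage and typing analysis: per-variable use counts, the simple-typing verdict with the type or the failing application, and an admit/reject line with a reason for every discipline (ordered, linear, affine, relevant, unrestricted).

counts: val: 1, req: 1, env: 1, acc (bound): 0
uses in reading order: req, val, env
typing: ✓ — R
ordered: ✗ — needs weakening: acc unused
linear: ✗ — needs weakening: acc unused
affine: ✓ — val, req, env, acc: no repeats, contraction unneeded
relevant: ✗ — needs weakening: acc unused
unrestricted: ✓ — type-checks (R) and nothing is barred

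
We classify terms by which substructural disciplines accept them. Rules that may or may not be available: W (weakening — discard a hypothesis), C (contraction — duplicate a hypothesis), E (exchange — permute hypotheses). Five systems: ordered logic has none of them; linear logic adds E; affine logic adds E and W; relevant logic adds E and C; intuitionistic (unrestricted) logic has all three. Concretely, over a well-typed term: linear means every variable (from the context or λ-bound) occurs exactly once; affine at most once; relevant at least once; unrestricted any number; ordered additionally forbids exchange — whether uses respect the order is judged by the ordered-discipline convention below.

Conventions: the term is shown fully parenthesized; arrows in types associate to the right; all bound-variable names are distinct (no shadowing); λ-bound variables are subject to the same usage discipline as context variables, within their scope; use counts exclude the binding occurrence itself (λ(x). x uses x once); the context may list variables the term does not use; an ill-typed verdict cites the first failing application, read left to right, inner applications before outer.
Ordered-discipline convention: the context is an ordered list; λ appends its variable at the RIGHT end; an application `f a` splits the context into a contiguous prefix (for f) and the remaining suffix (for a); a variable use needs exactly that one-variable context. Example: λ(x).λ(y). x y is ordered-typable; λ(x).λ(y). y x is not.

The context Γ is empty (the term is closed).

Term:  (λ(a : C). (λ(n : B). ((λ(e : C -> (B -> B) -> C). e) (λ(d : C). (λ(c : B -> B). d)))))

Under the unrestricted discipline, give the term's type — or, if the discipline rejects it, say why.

term : C -> B -> C -> (B -> B) -> C
usage: a (bound): 0×, n (bound): 0×, e (bound): 1×, d (bound): 1×, c (bound): 0×
use order (left to right): e, d
typing: well-typed — term : C -> B -> C -> (B -> B) -> C
all disciplines: ordered ✗; linear ✗; affine ✓; relevant ✗; unrestricted ✓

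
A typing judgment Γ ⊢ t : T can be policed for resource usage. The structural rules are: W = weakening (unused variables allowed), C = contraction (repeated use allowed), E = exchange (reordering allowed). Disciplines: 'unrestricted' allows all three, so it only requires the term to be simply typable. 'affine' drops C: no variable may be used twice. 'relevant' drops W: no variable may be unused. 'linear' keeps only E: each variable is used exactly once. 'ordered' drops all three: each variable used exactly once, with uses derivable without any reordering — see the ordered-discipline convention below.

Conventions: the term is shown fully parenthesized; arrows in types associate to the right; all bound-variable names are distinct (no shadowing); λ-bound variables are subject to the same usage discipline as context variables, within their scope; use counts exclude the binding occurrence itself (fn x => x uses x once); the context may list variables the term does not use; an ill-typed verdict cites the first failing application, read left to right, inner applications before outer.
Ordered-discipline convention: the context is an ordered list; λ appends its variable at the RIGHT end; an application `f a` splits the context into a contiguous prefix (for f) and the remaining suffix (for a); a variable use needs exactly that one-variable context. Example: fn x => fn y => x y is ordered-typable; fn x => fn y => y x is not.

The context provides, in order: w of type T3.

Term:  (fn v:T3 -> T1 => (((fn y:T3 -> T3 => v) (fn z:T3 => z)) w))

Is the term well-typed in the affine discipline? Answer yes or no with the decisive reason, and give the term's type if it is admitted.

yes — w, v, y, z: no repeats, contraction unneeded; term : (T3 -> T1) -> T1
use counts: w ×1, v (bound) ×1, y (bound) ×0, z (bound) ×1
use order (left to right): v, z, w
typing: the term checks, with type (T3 -> T1) -> T1
summary: ordered ✗; linear ✗; affine ✓; relevant ✗; unrestricted ✓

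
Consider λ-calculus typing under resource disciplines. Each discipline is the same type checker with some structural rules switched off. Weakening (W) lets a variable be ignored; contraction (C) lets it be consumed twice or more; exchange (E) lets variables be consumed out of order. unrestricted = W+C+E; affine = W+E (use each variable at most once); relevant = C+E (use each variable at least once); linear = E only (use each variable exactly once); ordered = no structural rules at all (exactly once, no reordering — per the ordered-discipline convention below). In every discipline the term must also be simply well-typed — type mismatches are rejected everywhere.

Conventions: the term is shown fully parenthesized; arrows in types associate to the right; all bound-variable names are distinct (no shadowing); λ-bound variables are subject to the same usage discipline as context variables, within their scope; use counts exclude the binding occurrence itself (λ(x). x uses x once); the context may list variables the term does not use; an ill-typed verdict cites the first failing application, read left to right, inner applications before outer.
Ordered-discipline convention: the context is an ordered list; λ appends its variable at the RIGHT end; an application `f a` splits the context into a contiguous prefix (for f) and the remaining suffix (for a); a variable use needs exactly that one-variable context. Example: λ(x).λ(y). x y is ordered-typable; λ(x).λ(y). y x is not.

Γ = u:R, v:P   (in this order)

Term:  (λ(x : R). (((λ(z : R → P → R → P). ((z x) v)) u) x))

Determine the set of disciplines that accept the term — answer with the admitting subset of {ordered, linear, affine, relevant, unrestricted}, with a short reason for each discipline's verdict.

admitting disciplines: none
usage: u=1, v=1, x [bound]=2, z [bound]=1
left-to-right use order: z, x, v, u, x
typing: ill-typed: a function awaiting R → P → R → P gets R
ordered ✗ (fails simple typing)
linear ✗ (a type mismatch blocks all five)
affine ✗ (the type mismatch rejects it)
relevant ✗ (not simply typable)
unrestricted ✗ (fails simple typing)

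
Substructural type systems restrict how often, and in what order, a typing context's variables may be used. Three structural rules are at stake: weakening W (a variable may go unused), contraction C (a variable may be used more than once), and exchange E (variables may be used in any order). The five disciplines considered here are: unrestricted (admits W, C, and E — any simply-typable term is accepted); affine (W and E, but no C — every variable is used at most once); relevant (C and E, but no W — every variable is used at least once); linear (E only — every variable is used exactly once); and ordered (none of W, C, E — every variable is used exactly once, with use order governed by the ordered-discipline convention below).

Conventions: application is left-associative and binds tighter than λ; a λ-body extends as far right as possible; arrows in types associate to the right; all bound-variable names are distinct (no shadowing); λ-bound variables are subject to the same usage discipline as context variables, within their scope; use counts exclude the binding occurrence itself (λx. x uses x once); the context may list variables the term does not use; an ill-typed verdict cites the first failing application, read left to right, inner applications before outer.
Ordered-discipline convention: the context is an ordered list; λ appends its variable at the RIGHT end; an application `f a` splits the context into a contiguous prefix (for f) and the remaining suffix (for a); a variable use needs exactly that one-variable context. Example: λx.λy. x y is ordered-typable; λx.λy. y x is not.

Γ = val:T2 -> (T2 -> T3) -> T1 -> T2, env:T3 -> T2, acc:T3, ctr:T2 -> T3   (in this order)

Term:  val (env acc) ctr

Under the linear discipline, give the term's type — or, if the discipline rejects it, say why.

term : T1 -> T2
use counts: val: 1; env: 1; acc: 1; ctr: 1
order of uses: val, env, acc, ctr
typing: well-typed at T1 -> T2
across the five disciplines: ordered ✓, linear ✓, affine ✓, relevant ✓, unrestricted ✓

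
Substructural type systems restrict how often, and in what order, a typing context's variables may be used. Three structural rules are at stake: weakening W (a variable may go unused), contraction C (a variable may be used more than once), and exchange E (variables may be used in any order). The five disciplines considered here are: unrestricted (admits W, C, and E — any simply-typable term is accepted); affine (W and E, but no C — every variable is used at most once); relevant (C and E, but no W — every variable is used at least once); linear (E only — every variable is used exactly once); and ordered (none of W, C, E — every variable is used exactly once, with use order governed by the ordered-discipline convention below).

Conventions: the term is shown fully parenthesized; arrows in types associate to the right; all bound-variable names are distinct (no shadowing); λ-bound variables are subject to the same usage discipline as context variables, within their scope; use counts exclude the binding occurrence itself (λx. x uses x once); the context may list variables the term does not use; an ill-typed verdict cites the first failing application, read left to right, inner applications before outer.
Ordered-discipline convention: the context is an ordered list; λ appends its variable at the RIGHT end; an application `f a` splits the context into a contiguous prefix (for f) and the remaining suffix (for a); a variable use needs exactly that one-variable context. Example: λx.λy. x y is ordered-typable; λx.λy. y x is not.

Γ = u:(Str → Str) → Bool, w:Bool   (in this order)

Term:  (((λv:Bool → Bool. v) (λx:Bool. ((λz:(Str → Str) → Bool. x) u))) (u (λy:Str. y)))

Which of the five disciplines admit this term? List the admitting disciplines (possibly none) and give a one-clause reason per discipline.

accepted by: unrestricted
usage: u=2; w=0; v (λ-bound)=1; x (λ-bound)=1; z (λ-bound)=0; y (λ-bound)=1
order of uses: v, x, u, u, y
typing: well-typed — term : Bool
ordered ✗ (repeated use of u ×2; needs weakening: w, z unused)
linear ✗ (repeated use of u ×2; needs weakening: w, z unused)
affine ✗ (repeated use of u ×2)
relevant ✗ (needs weakening: w, z unused)
unrestricted ✓ (typability at Bool is all that's needed)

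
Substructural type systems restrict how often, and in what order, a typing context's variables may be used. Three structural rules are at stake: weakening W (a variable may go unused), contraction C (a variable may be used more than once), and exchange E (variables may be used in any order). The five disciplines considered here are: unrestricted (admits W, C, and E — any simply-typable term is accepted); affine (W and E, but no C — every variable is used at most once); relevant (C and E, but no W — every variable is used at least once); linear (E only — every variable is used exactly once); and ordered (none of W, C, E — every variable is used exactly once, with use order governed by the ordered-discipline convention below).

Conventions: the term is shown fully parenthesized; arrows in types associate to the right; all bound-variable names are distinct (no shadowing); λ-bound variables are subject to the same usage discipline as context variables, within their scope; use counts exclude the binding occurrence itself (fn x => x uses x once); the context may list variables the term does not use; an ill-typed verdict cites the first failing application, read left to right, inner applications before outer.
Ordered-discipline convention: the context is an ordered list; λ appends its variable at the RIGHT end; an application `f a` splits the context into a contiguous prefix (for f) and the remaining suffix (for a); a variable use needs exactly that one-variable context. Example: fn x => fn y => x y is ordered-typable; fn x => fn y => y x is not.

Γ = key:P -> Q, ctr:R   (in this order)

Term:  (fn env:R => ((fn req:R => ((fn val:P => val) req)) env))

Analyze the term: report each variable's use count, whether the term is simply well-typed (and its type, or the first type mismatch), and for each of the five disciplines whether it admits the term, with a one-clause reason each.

usage: key ×0, ctr ×0, env [bound] ×1, req [bound] ×1, val [bound] ×1
left-to-right use order: val, req, env
typing: ill-typed: argument of type R where P is required
ordered: ✗ — not simply typable
linear: ✗ — fails simple typing
affine: ✗ — a type mismatch blocks all five
relevant: ✗ — the type mismatch rejects it
unrestricted: ✗ — not simply typable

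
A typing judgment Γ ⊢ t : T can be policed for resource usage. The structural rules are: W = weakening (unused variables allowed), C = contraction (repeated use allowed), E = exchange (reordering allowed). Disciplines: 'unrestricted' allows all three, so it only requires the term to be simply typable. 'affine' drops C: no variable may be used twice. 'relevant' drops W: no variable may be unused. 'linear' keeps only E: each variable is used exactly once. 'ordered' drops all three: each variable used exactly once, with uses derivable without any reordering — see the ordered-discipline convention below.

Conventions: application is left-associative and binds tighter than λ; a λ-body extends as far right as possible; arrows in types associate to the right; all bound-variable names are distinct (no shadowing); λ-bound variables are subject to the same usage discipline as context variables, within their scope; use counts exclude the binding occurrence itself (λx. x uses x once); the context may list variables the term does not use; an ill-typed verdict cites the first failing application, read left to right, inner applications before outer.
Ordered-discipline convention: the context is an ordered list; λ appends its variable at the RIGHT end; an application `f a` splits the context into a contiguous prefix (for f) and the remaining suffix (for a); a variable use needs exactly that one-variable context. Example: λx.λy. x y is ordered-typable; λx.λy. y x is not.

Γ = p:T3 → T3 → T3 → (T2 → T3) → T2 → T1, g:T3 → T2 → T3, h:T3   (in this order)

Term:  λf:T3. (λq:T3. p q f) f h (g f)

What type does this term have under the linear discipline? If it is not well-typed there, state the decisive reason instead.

not well-typed under linear — needs contraction — f ×3
counts: p=1; g=1; h=1; f (λ-bound)=3; q (λ-bound)=1
uses in reading order: p, q, f, f, h, g, f
typing: well-typed at T3 → T2 → T1
summary: ordered ✗ | linear ✗ | affine ✗ | relevant ✓ | unrestricted ✓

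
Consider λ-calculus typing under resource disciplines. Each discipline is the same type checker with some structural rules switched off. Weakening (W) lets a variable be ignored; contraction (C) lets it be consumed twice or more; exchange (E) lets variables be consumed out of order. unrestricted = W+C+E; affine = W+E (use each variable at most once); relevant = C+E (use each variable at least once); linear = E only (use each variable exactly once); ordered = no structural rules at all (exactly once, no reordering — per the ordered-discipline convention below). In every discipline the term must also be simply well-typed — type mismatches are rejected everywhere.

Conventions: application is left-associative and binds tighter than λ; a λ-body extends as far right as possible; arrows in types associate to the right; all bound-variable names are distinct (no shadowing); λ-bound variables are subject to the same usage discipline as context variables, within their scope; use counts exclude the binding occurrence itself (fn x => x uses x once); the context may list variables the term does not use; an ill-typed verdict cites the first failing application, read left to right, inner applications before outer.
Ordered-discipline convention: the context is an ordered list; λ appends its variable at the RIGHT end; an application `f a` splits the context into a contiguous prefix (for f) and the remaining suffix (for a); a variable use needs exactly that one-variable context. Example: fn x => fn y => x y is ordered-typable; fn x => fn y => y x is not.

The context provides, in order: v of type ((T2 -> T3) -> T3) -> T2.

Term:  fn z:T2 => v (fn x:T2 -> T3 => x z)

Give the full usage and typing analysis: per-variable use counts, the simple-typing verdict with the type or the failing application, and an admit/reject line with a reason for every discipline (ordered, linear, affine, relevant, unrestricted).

variable uses: v ×1; z (λ-bound) ×1; x (λ-bound) ×1
use order (left to right): v, x, z
typing: the term checks, with type T2 -> T2
ordered ✗ (no ordered split (uses run v, x, z))
linear ✓ (exactly-once usage across v, z, x)
affine ✓ (at most one use each (v, z, x))
relevant ✓ (at least one use each (v, z, x))
unrestricted ✓ (type-checks (T2 -> T2) and nothing is barred)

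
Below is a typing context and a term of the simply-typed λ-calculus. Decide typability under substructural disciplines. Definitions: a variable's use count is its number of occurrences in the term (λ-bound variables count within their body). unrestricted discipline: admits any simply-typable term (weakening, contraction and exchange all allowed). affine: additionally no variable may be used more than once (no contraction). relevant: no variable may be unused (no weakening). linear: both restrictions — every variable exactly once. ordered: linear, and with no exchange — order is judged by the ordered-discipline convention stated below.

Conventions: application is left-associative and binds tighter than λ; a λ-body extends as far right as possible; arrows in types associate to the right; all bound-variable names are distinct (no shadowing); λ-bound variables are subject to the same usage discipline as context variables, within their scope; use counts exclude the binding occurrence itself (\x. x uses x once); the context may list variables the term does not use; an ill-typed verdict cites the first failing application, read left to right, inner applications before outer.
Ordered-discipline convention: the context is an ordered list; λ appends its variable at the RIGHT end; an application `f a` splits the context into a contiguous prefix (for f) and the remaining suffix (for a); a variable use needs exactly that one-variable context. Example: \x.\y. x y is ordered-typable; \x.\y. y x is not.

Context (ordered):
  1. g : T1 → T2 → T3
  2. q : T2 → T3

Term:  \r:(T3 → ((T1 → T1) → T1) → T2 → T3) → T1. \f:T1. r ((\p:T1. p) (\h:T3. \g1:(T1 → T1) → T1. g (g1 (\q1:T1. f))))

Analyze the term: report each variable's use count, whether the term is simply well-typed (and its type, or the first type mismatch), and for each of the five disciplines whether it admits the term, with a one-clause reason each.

use counts: g=1, q=0, r [bound]=1, f [bound]=1, p [bound]=1, h [bound]=0, g1 [bound]=1, q1 [bound]=0
use order (left to right): r, p, g, g1, f
typing: ill-typed: an argument T3 → ((T1 → T1) → T1) → T2 → T3 mismatches the expected T1
ordered: ✗, not simply typable
linear: ✗, fails simple typing
affine: ✗, a type mismatch blocks all five
relevant: ✗, the type mismatch rejects it
unrestricted: ✗, not simply typable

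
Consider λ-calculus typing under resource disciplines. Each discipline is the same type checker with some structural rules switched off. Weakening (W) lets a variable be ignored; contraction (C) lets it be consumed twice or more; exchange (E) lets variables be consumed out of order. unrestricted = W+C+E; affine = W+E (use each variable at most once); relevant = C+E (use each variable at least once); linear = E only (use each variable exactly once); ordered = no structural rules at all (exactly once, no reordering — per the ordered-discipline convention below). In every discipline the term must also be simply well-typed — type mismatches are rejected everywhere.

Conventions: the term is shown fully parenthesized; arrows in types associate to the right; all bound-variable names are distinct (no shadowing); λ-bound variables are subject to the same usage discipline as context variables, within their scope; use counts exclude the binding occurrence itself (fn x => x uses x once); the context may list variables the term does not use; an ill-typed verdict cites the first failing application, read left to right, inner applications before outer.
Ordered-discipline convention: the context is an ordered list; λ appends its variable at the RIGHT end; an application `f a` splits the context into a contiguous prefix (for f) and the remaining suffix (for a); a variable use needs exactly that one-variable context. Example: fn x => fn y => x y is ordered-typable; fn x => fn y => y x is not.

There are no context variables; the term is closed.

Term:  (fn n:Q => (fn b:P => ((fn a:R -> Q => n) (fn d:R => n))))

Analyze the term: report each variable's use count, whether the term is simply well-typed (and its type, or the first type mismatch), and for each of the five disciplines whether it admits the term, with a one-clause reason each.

use counts: n (bound) ×2; b (bound) ×0; a (bound) ×0; d (bound) ×0
order of uses: n, n
typing: well-typed at Q -> P -> Q
ordered ✗ (uses contraction: n ×2; needs weakening: b, a, d unused)
linear ✗ (uses contraction: n ×2; needs weakening: b, a, d unused)
affine ✗ (uses contraction: n ×2)
relevant ✗ (needs weakening: b, a, d unused)
unrestricted ✓ (well-typed at Q -> P -> Q; no restrictions here)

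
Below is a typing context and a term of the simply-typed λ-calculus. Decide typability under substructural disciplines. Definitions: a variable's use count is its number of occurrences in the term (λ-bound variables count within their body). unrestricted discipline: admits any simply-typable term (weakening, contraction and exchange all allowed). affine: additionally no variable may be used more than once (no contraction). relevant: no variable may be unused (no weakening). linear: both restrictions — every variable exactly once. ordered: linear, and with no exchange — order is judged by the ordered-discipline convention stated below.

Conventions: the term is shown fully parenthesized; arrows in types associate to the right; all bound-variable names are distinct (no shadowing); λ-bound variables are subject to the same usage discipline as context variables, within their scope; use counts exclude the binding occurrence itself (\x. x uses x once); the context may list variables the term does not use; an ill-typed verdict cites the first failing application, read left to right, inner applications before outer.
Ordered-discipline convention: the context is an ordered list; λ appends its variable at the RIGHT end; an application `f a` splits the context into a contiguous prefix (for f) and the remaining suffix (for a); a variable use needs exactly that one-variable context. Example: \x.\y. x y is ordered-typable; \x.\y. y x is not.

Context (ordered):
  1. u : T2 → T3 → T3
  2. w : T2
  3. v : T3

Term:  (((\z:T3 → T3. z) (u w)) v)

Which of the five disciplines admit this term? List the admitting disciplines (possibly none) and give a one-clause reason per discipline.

admitted by: ordered, linear, affine, relevant, unrestricted
usage: u=1, w=1, v=1, z [bound]=1
left-to-right use order: z, u, w, v
typing: well-typed — term : T3
ordered: ✓ — u, w, v, z: once each, no exchange needed
linear: ✓ — each of u, w, v, z used exactly once
affine: ✓ — none of u, w, v, z used more than once
relevant: ✓ — none of u, w, v, z goes unused
unrestricted: ✓ — typability at T3 is all that's needed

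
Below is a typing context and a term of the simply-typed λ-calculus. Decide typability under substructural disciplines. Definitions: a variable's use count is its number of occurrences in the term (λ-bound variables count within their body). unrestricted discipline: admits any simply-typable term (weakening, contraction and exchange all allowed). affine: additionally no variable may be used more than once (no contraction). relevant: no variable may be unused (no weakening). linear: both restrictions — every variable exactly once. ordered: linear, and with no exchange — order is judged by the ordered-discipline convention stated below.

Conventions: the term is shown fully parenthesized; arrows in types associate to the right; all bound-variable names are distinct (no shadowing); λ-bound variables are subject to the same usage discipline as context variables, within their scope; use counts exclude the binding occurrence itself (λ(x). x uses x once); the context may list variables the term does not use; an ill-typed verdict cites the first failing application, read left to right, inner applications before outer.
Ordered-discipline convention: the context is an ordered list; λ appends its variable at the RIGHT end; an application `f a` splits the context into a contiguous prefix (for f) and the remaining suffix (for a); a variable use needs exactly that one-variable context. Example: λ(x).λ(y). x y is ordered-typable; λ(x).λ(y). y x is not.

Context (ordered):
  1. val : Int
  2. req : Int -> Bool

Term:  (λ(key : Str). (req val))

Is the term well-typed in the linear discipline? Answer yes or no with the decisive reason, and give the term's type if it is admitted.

no — unused: key — weakening required
use counts: val: 1; req: 1; key (λ-bound): 0
left-to-right use order: req, val
typing: well-typed — term : Str -> Bool
across the five disciplines: ordered ✗ · linear ✗ · affine ✓ · relevant ✗ · unrestricted ✓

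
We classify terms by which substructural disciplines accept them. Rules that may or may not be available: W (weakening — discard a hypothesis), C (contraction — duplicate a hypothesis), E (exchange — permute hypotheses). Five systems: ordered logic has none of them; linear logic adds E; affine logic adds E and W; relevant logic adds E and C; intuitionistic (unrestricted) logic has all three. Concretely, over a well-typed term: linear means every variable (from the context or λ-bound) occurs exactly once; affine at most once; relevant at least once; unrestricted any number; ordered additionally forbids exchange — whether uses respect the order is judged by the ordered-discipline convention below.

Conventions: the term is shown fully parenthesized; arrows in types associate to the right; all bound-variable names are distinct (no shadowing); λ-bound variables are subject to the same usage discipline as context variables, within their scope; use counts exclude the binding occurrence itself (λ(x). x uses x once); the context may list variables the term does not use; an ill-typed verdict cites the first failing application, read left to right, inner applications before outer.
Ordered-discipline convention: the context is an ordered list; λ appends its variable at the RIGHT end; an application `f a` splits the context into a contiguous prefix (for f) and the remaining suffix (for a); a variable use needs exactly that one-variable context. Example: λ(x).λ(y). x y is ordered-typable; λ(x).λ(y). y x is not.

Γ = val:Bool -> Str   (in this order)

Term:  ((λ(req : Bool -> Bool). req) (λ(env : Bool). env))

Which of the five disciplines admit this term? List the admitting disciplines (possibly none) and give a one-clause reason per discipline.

accepted by: affine, unrestricted
use counts: val: 0×; req (λ-bound): 1×; env (λ-bound): 1×
uses in reading order: req, env
typing: ✓ — Bool -> Bool
ordered: ✗, val never used (weakening)
linear: ✗, val never used (weakening)
affine: ✓, val, req, env: no repeats, contraction unneeded
relevant: ✗, val never used (weakening)
unrestricted: ✓, type-checks (Bool -> Bool) and nothing is barred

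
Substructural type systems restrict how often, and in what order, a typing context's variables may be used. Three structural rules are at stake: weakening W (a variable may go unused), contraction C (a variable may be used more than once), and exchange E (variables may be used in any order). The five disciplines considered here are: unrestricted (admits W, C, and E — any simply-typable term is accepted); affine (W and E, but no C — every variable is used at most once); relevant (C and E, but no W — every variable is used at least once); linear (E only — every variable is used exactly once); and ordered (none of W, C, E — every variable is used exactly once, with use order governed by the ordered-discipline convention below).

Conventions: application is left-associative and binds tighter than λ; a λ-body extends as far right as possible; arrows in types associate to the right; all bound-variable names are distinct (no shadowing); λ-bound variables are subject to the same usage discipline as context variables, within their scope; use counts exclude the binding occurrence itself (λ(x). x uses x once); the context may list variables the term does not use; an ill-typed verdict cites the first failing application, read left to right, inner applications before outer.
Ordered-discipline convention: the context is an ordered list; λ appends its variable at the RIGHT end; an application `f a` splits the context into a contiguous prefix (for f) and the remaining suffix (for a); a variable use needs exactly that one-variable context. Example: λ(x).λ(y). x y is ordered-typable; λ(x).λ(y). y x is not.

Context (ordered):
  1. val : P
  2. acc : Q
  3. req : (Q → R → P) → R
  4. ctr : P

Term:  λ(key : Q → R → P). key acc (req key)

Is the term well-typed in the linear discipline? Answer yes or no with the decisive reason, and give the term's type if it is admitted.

no — uses contraction: key ×2; needs weakening: val, ctr unused
usage: val ×0; acc ×1; req ×1; ctr ×0; key (λ-bound) ×2
use order (left to right): key, acc, req, key
typing: well-typed — term : (Q → R → P) → P
across the five disciplines: ordered ✗ · linear ✗ · affine ✗ · relevant ✗ · unrestricted ✓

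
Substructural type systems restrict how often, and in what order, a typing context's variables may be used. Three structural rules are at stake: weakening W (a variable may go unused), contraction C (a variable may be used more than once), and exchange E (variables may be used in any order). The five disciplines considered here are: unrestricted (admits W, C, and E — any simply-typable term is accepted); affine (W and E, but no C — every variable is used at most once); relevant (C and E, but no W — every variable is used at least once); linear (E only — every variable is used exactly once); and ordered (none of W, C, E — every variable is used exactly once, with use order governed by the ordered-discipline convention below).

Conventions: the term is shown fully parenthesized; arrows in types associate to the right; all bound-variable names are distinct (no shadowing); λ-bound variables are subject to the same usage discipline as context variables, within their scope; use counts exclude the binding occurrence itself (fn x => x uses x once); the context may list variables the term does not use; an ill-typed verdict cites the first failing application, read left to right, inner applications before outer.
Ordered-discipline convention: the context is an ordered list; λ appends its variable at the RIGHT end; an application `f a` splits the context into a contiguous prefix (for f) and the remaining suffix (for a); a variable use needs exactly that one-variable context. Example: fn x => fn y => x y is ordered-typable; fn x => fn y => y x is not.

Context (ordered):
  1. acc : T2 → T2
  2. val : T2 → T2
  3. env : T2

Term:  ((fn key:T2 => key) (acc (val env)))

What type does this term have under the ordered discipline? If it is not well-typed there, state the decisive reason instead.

term : T2
use counts: acc=1; val=1; env=1; key (λ-bound)=1
uses in reading order: key, acc, val, env
typing: the term checks, with type T2
per-discipline verdicts: ordered ✓ | linear ✓ | affine ✓ | relevant ✓ | unrestricted ✓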